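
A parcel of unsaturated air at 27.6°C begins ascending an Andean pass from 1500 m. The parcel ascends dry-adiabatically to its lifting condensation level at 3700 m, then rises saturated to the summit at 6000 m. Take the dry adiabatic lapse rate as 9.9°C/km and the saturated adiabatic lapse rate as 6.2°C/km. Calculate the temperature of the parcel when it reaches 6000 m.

1500–3700 m, dry: Δz = 2.2 km ⇒ ΔT = -21.78°C; T = 5.82°C
3700–6000 m, saturated: Δz = 2.3 km ⇒ ΔT = -14.26°C; T = -8.44°C

-8.44°C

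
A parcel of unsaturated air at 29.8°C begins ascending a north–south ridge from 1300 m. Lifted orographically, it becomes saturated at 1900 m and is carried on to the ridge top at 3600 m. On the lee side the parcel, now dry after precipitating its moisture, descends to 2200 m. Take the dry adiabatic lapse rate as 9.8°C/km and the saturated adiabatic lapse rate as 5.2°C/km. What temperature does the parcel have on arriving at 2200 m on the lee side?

From 1300 m to 1900 m (dry): cools by 9.8 × 0.6 = 5.88°C, giving 23.92°C.
From 1900 m to 3600 m (saturated): cools by 5.2 × 1.7 = 8.84°C, giving 15.08°C.
From 3600 m to 2200 m (dry descent): warms by 9.8 × 1.4 = 13.72°C, giving 28.8°C.

28.8°C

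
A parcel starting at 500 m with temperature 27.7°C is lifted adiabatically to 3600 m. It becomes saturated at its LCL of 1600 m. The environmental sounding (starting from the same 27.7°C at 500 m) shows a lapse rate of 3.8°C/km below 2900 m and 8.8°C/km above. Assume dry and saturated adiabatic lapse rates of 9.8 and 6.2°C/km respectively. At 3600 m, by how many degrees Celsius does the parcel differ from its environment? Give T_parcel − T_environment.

-7.9°C (parcel cooler than environment)

Parcel:
  500 → 1600 m (dry, 9.8°C/km): ΔT = -9.8 × 1.1 = -10.78°C → T = 16.92°C
  1600 → 3600 m (saturated, 6.2°C/km): ΔT = -6.2 × 2 = -12.4°C → T = 4.52°C
Environment:
  500 → 2900 m (environment, lower layer, 3.8°C/km): ΔT = -3.8 × 2.4 = -9.12°C → T = 18.58°C
  2900 → 3600 m (environment, upper layer, 8.8°C/km): ΔT = -8.8 × 0.7 = -6.16°C → T = 12.42°C
T_parcel − T_env = 4.52 − 12.42 = -7.9°C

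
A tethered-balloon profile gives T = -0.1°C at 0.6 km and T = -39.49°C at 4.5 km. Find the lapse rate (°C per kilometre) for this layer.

10.1°C/km

Γ = −ΔT/Δz = (-0.1 − (-39.49)) / (4500 − 600) m
  = 39.39°C / 3.9 km = 10.1°C/km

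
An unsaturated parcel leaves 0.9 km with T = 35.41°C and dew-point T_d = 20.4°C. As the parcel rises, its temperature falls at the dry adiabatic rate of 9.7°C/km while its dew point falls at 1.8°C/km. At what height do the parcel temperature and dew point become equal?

T and T_d converge at 9.7 − 1.8 = 7.9°C per km
Height above start = (35.41 − 20.4) / 7.9 = 1.9 km
LCL altitude = 900 m + 1900 m = 2800 m

2.8 km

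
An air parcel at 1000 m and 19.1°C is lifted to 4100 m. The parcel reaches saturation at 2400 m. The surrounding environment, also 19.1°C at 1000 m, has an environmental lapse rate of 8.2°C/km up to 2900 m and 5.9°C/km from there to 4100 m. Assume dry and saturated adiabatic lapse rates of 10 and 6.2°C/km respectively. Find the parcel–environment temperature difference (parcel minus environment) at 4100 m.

-1.88°C (parcel cooler than environment)

Parcel:
  1000 → 2400 m (dry, 10°C/km): ΔT = -10 × 1.4 = -14°C → T = 5.1°C
  2400 → 4100 m (saturated, 6.2°C/km): ΔT = -6.2 × 1.7 = -10.54°C → T = -5.44°C
Environment:
  1000 → 2900 m (environment, lower layer, 8.2°C/km): ΔT = -8.2 × 1.9 = -15.58°C → T = 3.52°C
  2900 → 4100 m (environment, upper layer, 5.9°C/km): ΔT = -5.9 × 1.2 = -7.08°C → T = -3.56°C
T_parcel − T_env = -5.44 − (-3.56) = -1.88°C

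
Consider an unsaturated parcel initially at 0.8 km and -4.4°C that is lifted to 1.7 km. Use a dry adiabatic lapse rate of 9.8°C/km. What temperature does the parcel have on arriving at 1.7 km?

800 → 1700 m (dry adiabatic, 9.8°C/km): ΔT = -9.8 × 0.9 = -8.82°C → T = -13.22°C

-13.22°C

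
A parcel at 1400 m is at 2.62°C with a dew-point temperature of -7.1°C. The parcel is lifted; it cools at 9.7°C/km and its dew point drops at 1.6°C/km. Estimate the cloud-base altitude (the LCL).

2600 m

T and T_d converge at 9.7 − 1.6 = 8.1°C per km
Height above start = (2.62 − (-7.1)) / 8.1 = 1.2 km
LCL altitude = 1400 m + 1200 m = 2600 m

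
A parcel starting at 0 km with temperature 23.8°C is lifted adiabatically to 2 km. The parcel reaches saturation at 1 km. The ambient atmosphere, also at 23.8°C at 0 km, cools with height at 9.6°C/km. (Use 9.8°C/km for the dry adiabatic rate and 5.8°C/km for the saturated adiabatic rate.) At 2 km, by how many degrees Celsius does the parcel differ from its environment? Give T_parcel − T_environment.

Parcel:
  0 → 1000 m (dry, 9.8°C/km): ΔT = -9.8 × 1 = -9.8°C → T = 14°C
  1000 → 2000 m (saturated, 5.8°C/km): ΔT = -5.8 × 1 = -5.8°C → T = 8.2°C
Environment:
  0 → 2000 m (environment, 9.6°C/km): ΔT = -9.6 × 2 = -19.2°C → T = 4.6°C
T_parcel − T_env = 8.2 − 4.6 = +3.6°C

+3.6°C (parcel warmer than environment)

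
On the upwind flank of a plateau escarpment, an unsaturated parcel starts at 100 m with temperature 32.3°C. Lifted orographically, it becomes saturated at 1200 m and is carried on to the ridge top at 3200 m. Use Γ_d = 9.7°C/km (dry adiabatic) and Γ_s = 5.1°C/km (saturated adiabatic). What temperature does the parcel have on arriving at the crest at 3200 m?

100–1200 m, dry: Δz = 1.1 km ⇒ ΔT = -10.67°C; T = 21.63°C
1200–3200 m, saturated: Δz = 2 km ⇒ ΔT = -10.2°C; T = 11.43°C

11.43°C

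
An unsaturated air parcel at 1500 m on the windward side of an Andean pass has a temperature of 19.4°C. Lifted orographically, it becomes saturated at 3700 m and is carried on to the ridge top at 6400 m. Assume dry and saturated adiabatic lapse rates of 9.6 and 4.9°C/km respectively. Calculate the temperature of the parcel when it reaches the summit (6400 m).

-14.95°C

1500 → 3700 m (dry, 9.6°C/km): ΔT = -9.6 × 2.2 = -21.12°C → T = -1.72°C
3700 → 6400 m (saturated, 4.9°C/km): ΔT = -4.9 × 2.7 = -13.23°C → T = -14.95°C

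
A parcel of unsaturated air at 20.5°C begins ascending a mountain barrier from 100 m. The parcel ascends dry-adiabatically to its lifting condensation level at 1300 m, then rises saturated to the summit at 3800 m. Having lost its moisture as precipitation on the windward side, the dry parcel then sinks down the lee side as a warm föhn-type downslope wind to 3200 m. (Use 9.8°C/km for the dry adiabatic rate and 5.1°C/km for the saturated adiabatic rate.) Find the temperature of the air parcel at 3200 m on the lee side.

100 → 1300 m (dry, 9.8°C/km): ΔT = -9.8 × 1.2 = -11.76°C → T = 8.74°C
1300 → 3800 m (saturated, 5.1°C/km): ΔT = -5.1 × 2.5 = -12.75°C → T = -4.01°C
3800 → 3200 m (dry descent, 9.8°C/km): ΔT = +9.8 × 0.6 = +5.88°C → T = 1.87°C

1.87°C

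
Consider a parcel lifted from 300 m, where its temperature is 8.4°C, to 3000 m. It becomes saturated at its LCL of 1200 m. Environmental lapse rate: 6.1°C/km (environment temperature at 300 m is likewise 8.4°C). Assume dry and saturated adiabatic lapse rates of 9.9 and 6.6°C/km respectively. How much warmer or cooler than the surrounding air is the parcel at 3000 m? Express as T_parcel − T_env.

Parcel:
  From 300 m to 1200 m (dry): cools by 9.9 × 0.9 = 8.91°C, giving -0.51°C.
  From 1200 m to 3000 m (saturated): cools by 6.6 × 1.8 = 11.88°C, giving -12.39°C.
Environment:
  From 300 m to 3000 m (environment): cools by 6.1 × 2.7 = 16.47°C, giving -8.07°C.
T_parcel − T_env = -12.39 − (-8.07) = -4.32°C

-4.32°C (parcel cooler than environment)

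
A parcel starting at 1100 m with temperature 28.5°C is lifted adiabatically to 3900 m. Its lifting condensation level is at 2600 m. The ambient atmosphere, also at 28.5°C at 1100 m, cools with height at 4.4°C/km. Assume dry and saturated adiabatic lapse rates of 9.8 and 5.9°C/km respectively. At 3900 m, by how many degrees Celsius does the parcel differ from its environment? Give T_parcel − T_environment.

-10.05°C (parcel cooler than environment)

Parcel:
  1100–2600 m, dry: Δz = 1.5 km ⇒ ΔT = -14.7°C; T = 13.8°C
  2600–3900 m, saturated: Δz = 1.3 km ⇒ ΔT = -7.67°C; T = 6.13°C
Environment:
  1100–3900 m, environment: Δz = 2.8 km ⇒ ΔT = -12.32°C; T = 16.18°C
T_parcel − T_env = 6.13 − 16.18 = -10.05°C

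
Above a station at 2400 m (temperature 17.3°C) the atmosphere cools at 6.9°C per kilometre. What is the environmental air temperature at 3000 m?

13.16°C

2400 → 3000 m (environmental, 6.9°C/km): ΔT = -6.9 × 0.6 = -4.14°C → T = 13.16°C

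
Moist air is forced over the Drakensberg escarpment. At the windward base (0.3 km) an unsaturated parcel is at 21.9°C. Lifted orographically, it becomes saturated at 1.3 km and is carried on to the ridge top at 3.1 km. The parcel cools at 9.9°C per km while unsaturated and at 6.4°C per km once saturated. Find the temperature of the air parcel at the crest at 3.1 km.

0.48°C

Dry to 1300 m: -9.9 × 1 km = -9.9°C, so T = 12°C.
Saturated to 3100 m: -6.4 × 1.8 km = -11.52°C, so T = 0.48°C.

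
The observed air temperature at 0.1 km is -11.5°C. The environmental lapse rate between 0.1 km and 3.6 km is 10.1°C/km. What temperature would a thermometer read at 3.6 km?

-46.85°C

Environmental to 3600 m: -10.1 × 3.5 km = -35.35°C, so T = -46.85°C.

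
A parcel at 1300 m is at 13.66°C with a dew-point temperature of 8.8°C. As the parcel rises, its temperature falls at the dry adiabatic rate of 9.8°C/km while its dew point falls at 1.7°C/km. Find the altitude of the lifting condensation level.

1900 m

T and T_d converge at 9.8 − 1.7 = 8.1°C per km
Height above start = (13.66 − 8.8) / 8.1 = 0.6 km
LCL altitude = 1300 m + 600 m = 1900 m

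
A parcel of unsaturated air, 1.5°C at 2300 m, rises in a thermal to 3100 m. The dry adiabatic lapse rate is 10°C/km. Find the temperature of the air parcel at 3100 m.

2300–3100 m, dry adiabatic: Δz = 0.8 km ⇒ ΔT = -8°C; T = -6.5°C

-6.5°C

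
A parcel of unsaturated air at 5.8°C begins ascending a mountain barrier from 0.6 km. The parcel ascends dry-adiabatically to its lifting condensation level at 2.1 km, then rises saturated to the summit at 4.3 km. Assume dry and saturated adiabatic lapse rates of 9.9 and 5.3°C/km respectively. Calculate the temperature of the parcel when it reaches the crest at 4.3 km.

-20.71°C

600–2100 m, dry: Δz = 1.5 km ⇒ ΔT = -14.85°C; T = -9.05°C
2100–4300 m, saturated: Δz = 2.2 km ⇒ ΔT = -11.66°C; T = -20.71°C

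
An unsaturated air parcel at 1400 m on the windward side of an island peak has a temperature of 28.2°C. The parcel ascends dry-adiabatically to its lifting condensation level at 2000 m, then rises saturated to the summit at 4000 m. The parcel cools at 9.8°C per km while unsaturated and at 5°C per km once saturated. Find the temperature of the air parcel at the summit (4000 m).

12.32°C

1400–2000 m, dry: Δz = 0.6 km ⇒ ΔT = -5.88°C; T = 22.32°C
2000–4000 m, saturated: Δz = 2 km ⇒ ΔT = -10°C; T = 12.32°C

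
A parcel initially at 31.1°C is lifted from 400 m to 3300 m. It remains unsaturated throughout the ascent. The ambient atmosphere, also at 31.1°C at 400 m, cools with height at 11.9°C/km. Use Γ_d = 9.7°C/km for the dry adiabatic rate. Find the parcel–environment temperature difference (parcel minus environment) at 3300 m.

+6.38°C (parcel warmer than environment)

Parcel:
  From 400 m to 3300 m (dry): cools by 9.7 × 2.9 = 28.13°C, giving 2.97°C.
Environment:
  From 400 m to 3300 m (environment): cools by 11.9 × 2.9 = 34.51°C, giving -3.41°C.
T_parcel − T_env = 2.97 − (-3.41) = +6.38°C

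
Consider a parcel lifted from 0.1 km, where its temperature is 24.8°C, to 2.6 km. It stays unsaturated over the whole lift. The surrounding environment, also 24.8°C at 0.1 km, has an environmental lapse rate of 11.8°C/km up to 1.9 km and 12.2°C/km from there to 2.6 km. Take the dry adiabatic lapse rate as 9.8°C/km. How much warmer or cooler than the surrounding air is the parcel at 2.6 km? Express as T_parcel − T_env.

+5.28°C (parcel warmer than environment)

Parcel:
  Dry to 2600 m: -9.8 × 2.5 km = -24.5°C, so T = 0.3°C.
Environment:
  Environment, lower layer to 1900 m: -11.8 × 1.8 km = -21.24°C, so T = 3.56°C.
  Environment, upper layer to 2600 m: -12.2 × 0.7 km = -8.54°C, so T = -4.98°C.
T_parcel − T_env = 0.3 − (-4.98) = +5.28°C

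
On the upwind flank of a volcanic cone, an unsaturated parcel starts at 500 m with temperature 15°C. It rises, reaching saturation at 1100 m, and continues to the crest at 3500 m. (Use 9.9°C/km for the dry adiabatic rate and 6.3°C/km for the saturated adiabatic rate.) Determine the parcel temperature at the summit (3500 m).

500 → 1100 m (dry, 9.9°C/km): ΔT = -9.9 × 0.6 = -5.94°C → T = 9.06°C
1100 → 3500 m (saturated, 6.3°C/km): ΔT = -6.3 × 2.4 = -15.12°C → T = -6.06°C

-6.06°C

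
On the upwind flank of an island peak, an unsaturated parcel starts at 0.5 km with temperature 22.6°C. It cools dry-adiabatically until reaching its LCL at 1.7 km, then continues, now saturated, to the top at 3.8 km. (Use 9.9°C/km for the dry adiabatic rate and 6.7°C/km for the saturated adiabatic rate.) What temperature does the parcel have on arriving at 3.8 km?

Dry to 1700 m: -9.9 × 1.2 km = -11.88°C, so T = 10.72°C.
Saturated to 3800 m: -6.7 × 2.1 km = -14.07°C, so T = -3.35°C.

-3.35°C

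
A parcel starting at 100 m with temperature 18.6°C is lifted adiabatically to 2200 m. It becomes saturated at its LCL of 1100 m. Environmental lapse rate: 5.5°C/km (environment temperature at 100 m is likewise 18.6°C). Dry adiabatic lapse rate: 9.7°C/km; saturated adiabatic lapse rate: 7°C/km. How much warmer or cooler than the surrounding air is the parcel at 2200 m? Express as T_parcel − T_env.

Parcel:
  100–1100 m, dry: Δz = 1 km ⇒ ΔT = -9.7°C; T = 8.9°C
  1100–2200 m, saturated: Δz = 1.1 km ⇒ ΔT = -7.7°C; T = 1.2°C
Environment:
  100–2200 m, environment: Δz = 2.1 km ⇒ ΔT = -11.55°C; T = 7.05°C
T_parcel − T_env = 1.2 − 7.05 = -5.85°C

-5.85°C (parcel cooler than environment)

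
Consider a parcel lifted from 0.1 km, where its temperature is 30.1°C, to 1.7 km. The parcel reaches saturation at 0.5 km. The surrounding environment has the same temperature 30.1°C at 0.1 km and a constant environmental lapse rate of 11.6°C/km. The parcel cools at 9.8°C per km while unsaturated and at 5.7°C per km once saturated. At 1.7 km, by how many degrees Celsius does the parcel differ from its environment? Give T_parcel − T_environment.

+7.8°C (parcel warmer than environment)

Parcel:
  From 100 m to 500 m (dry): cools by 9.8 × 0.4 = 3.92°C, giving 26.18°C.
  From 500 m to 1700 m (saturated): cools by 5.7 × 1.2 = 6.84°C, giving 19.34°C.
Environment:
  From 100 m to 1700 m (environment): cools by 11.6 × 1.6 = 18.56°C, giving 11.54°C.
T_parcel − T_env = 19.34 − 11.54 = +7.8°C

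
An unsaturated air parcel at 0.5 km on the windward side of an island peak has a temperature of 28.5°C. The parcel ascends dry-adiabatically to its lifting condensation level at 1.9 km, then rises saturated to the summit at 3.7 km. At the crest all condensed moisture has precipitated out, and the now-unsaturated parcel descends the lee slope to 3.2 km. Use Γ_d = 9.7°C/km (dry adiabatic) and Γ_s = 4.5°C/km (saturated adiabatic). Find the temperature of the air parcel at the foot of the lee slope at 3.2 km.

11.67°C

Dry to 1900 m: -9.7 × 1.4 km = -13.58°C, so T = 14.92°C.
Saturated to 3700 m: -4.5 × 1.8 km = -8.1°C, so T = 6.82°C.
Dry descent to 3200 m: +9.7 × 0.5 km = +4.85°C, so T = 11.67°C.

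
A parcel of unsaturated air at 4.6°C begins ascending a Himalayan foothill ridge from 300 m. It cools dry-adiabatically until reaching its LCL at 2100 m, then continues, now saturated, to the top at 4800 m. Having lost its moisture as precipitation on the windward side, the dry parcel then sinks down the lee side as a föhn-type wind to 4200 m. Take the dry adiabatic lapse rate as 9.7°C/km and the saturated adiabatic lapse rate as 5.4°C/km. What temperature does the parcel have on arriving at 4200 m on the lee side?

300 → 2100 m (dry, 9.7°C/km): ΔT = -9.7 × 1.8 = -17.46°C → T = -12.86°C
2100 → 4800 m (saturated, 5.4°C/km): ΔT = -5.4 × 2.7 = -14.58°C → T = -27.44°C
4800 → 4200 m (dry descent, 9.7°C/km): ΔT = +9.7 × 0.6 = +5.82°C → T = -21.62°C

-21.62°C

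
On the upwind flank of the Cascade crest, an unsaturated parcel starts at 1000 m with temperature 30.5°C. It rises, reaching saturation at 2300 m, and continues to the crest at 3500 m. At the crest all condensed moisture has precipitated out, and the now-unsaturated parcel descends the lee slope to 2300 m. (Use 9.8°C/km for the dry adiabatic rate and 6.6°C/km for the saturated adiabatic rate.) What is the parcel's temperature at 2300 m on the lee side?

Dry to 2300 m: -9.8 × 1.3 km = -12.74°C, so T = 17.76°C.
Saturated to 3500 m: -6.6 × 1.2 km = -7.92°C, so T = 9.84°C.
Dry descent to 2300 m: +9.8 × 1.2 km = +11.76°C, so T = 21.6°C.

21.6°C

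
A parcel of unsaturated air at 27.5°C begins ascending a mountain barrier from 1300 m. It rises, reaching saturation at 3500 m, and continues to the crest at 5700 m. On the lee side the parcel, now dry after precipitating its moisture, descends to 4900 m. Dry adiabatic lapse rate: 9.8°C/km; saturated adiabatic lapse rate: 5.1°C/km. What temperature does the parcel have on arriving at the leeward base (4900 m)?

1300–3500 m, dry: Δz = 2.2 km ⇒ ΔT = -21.56°C; T = 5.94°C
3500–5700 m, saturated: Δz = 2.2 km ⇒ ΔT = -11.22°C; T = -5.28°C
5700–4900 m, dry descent: Δz = 0.8 km ⇒ ΔT = +7.84°C; T = 2.56°C

2.56°C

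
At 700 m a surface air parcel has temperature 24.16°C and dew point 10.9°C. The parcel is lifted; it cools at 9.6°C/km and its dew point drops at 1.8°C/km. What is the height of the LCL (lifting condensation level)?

2400 m

T and T_d converge at 9.6 − 1.8 = 7.8°C per km
Height above start = (24.16 − 10.9) / 7.8 = 1.7 km
LCL altitude = 700 m + 1700 m = 2400 m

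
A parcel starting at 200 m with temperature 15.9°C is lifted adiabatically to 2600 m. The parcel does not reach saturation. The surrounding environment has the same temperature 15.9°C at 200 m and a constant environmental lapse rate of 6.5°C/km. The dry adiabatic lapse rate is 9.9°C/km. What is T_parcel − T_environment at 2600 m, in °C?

-8.16°C (parcel cooler than environment)

Parcel:
  From 200 m to 2600 m (dry): cools by 9.9 × 2.4 = 23.76°C, giving -7.86°C.
Environment:
  From 200 m to 2600 m (environment): cools by 6.5 × 2.4 = 15.6°C, giving 0.3°C.
T_parcel − T_env = -7.86 − 0.3 = -8.16°C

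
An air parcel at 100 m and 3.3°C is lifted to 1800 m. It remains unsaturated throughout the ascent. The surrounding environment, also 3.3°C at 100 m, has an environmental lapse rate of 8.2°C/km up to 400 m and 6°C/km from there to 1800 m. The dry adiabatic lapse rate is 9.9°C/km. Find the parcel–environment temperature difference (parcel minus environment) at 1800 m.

Parcel:
  100 → 1800 m (dry, 9.9°C/km): ΔT = -9.9 × 1.7 = -16.83°C → T = -13.53°C
Environment:
  100 → 400 m (environment, lower layer, 8.2°C/km): ΔT = -8.2 × 0.3 = -2.46°C → T = 0.84°C
  400 → 1800 m (environment, upper layer, 6°C/km): ΔT = -6 × 1.4 = -8.4°C → T = -7.56°C
T_parcel − T_env = -13.53 − (-7.56) = -5.97°C

-5.97°C (parcel cooler than environment)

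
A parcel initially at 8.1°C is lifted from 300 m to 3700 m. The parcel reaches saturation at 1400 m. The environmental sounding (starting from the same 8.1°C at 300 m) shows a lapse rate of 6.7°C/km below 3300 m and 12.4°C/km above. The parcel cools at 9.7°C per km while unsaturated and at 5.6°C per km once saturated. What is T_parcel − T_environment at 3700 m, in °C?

Parcel:
  300–1400 m, dry: Δz = 1.1 km ⇒ ΔT = -10.67°C; T = -2.57°C
  1400–3700 m, saturated: Δz = 2.3 km ⇒ ΔT = -12.88°C; T = -15.45°C
Environment:
  300–3300 m, environment, lower layer: Δz = 3 km ⇒ ΔT = -20.1°C; T = -12°C
  3300–3700 m, environment, upper layer: Δz = 0.4 km ⇒ ΔT = -4.96°C; T = -16.96°C
T_parcel − T_env = -15.45 − (-16.96) = +1.51°C

+1.51°C (parcel warmer than environment)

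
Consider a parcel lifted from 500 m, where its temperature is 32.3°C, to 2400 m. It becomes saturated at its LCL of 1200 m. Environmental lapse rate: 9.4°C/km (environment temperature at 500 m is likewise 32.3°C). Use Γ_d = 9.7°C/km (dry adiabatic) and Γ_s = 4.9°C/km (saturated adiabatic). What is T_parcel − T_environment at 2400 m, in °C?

+5.19°C (parcel warmer than environment)

Parcel:
  Dry to 1200 m: -9.7 × 0.7 km = -6.79°C, so T = 25.51°C.
  Saturated to 2400 m: -4.9 × 1.2 km = -5.88°C, so T = 19.63°C.
Environment:
  Environment to 2400 m: -9.4 × 1.9 km = -17.86°C, so T = 14.44°C.
T_parcel − T_env = 19.63 − 14.44 = +5.19°C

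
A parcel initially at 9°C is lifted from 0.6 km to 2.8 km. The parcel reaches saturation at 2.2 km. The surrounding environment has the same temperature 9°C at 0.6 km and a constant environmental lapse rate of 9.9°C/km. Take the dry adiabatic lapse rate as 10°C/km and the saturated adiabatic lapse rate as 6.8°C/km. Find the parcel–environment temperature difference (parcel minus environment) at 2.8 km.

+1.7°C (parcel warmer than environment)

Parcel:
  Dry to 2200 m: -10 × 1.6 km = -16°C, so T = -7°C.
  Saturated to 2800 m: -6.8 × 0.6 km = -4.08°C, so T = -11.08°C.
Environment:
  Environment to 2800 m: -9.9 × 2.2 km = -21.78°C, so T = -12.78°C.
T_parcel − T_env = -11.08 − (-12.78) = +1.7°C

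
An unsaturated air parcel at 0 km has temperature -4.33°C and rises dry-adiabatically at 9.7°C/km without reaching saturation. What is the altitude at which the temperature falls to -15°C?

Height above start = (-4.33 − (-15)) / 9.7 = 1.1 km
Altitude = 0 m + 1100 m = 1100 m

1.1 km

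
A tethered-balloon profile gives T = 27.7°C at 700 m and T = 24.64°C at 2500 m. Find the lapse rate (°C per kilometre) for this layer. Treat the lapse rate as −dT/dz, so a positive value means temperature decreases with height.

Γ = −ΔT/Δz = (27.7 − 24.64) / (2500 − 700) m
  = 3.06°C / 1.8 km = 1.7°C/km

1.7°C/km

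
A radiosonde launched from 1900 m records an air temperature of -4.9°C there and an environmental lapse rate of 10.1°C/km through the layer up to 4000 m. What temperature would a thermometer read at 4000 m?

-26.11°C

1900–4000 m, environmental: Δz = 2.1 km ⇒ ΔT = -21.21°C; T = -26.11°C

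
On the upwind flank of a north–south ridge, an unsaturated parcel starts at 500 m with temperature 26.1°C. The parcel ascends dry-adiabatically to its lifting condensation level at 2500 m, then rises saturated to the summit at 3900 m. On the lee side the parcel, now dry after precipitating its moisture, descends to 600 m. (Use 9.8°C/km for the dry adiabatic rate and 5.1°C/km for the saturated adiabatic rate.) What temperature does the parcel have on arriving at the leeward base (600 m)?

31.7°C

Dry to 2500 m: -9.8 × 2 km = -19.6°C, so T = 6.5°C.
Saturated to 3900 m: -5.1 × 1.4 km = -7.14°C, so T = -0.64°C.
Dry descent to 600 m: +9.8 × 3.3 km = +32.34°C, so T = 31.7°C.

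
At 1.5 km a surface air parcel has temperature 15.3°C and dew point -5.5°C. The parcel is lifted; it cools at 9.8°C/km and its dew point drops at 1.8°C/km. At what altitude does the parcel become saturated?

4.1 km

T and T_d converge at 9.8 − 1.8 = 8°C per km
Height above start = (15.3 − (-5.5)) / 8 = 2.6 km
LCL altitude = 1500 m + 2600 m = 4100 m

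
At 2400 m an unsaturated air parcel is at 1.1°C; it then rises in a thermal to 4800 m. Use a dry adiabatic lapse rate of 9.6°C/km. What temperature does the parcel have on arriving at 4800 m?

2400 → 4800 m (dry adiabatic, 9.6°C/km): ΔT = -9.6 × 2.4 = -23.04°C → T = -21.94°C

-21.94°C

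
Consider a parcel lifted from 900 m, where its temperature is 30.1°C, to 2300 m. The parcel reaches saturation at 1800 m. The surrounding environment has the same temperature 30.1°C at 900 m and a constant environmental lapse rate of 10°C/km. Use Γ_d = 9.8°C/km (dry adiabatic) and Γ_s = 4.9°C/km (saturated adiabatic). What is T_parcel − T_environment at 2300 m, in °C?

Parcel:
  900–1800 m, dry: Δz = 0.9 km ⇒ ΔT = -8.82°C; T = 21.28°C
  1800–2300 m, saturated: Δz = 0.5 km ⇒ ΔT = -2.45°C; T = 18.83°C
Environment:
  900–2300 m, environment: Δz = 1.4 km ⇒ ΔT = -14°C; T = 16.1°C
T_parcel − T_env = 18.83 − 16.1 = +2.73°C

+2.73°C (parcel warmer than environment)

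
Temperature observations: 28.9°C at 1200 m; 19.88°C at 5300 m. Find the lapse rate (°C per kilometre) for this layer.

2.2°C/km

Γ = −ΔT/Δz = (28.9 − 19.88) / (5300 − 1200) m
  = 9.02°C / 4.1 km = 2.2°C/km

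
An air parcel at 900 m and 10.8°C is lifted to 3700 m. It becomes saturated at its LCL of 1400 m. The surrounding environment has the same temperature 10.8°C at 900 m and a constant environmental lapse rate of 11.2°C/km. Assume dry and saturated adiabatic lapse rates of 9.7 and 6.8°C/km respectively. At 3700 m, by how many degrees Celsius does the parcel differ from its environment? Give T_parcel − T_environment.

Parcel:
  From 900 m to 1400 m (dry): cools by 9.7 × 0.5 = 4.85°C, giving 5.95°C.
  From 1400 m to 3700 m (saturated): cools by 6.8 × 2.3 = 15.64°C, giving -9.69°C.
Environment:
  From 900 m to 3700 m (environment): cools by 11.2 × 2.8 = 31.36°C, giving -20.56°C.
T_parcel − T_env = -9.69 − (-20.56) = +10.87°C

+10.87°C (parcel warmer than environment)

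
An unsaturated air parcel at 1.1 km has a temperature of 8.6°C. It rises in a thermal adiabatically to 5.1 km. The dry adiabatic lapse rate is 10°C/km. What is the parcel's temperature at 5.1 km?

-31.4°C

Dry adiabatic to 5100 m: -10 × 4 km = -40°C, so T = -31.4°C.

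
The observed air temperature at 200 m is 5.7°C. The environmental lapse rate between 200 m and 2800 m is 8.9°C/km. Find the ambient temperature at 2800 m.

-17.44°C

Environmental to 2800 m: -8.9 × 2.6 km = -23.14°C, so T = -17.44°C.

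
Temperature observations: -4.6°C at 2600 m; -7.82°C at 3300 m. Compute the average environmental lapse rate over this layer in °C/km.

4.6°C/km

Γ = −ΔT/Δz = (-4.6 − (-7.82)) / (3300 − 2600) m
  = 3.22°C / 0.7 km = 4.6°C/km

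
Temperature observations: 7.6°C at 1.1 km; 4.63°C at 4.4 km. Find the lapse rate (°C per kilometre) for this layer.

Γ = −ΔT/Δz = (7.6 − 4.63) / (4400 − 1100) m
  = 2.97°C / 3.3 km = 0.9°C/km

0.9°C/km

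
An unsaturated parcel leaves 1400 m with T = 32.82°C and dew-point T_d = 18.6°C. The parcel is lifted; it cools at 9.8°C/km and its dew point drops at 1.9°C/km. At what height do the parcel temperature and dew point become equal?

3200 m

T and T_d converge at 9.8 − 1.9 = 7.9°C per km
Height above start = (32.82 − 18.6) / 7.9 = 1.8 km
LCL altitude = 1400 m + 1800 m = 3200 m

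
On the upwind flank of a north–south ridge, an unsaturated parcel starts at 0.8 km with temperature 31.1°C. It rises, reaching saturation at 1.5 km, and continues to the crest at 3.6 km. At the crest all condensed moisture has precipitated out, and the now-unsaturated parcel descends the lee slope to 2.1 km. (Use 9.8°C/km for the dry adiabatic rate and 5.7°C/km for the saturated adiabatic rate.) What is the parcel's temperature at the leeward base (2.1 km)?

Dry to 1500 m: -9.8 × 0.7 km = -6.86°C, so T = 24.24°C.
Saturated to 3600 m: -5.7 × 2.1 km = -11.97°C, so T = 12.27°C.
Dry descent to 2100 m: +9.8 × 1.5 km = +14.7°C, so T = 26.97°C.

26.97°C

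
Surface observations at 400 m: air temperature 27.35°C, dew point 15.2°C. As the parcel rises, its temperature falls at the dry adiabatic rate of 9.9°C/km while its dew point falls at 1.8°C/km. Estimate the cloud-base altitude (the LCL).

T and T_d converge at 9.9 − 1.8 = 8.1°C per km
Height above start = (27.35 − 15.2) / 8.1 = 1.5 km
LCL altitude = 400 m + 1500 m = 1900 m

1900 m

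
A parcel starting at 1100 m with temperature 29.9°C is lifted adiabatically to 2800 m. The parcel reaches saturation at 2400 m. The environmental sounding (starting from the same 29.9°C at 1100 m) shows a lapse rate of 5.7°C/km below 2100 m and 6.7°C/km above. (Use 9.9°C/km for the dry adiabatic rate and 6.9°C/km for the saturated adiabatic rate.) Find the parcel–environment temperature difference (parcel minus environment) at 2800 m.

-5.24°C (parcel cooler than environment)

Parcel:
  1100–2400 m, dry: Δz = 1.3 km ⇒ ΔT = -12.87°C; T = 17.03°C
  2400–2800 m, saturated: Δz = 0.4 km ⇒ ΔT = -2.76°C; T = 14.27°C
Environment:
  1100–2100 m, environment, lower layer: Δz = 1 km ⇒ ΔT = -5.7°C; T = 24.2°C
  2100–2800 m, environment, upper layer: Δz = 0.7 km ⇒ ΔT = -4.69°C; T = 19.51°C
T_parcel − T_env = 14.27 − 19.51 = -5.24°C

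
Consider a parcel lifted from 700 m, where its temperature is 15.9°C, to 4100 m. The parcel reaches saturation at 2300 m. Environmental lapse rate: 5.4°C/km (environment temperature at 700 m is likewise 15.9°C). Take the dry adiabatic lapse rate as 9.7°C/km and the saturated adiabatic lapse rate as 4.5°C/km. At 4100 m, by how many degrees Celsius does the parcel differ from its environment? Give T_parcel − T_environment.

Parcel:
  700 → 2300 m (dry, 9.7°C/km): ΔT = -9.7 × 1.6 = -15.52°C → T = 0.38°C
  2300 → 4100 m (saturated, 4.5°C/km): ΔT = -4.5 × 1.8 = -8.1°C → T = -7.72°C
Environment:
  700 → 4100 m (environment, 5.4°C/km): ΔT = -5.4 × 3.4 = -18.36°C → T = -2.46°C
T_parcel − T_env = -7.72 − (-2.46) = -5.26°C

-5.26°C (parcel cooler than environment)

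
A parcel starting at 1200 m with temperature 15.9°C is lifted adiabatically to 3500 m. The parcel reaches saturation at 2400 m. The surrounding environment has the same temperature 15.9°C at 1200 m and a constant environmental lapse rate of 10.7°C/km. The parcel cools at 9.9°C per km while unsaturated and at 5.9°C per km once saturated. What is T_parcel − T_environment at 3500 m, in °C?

+6.24°C (parcel warmer than environment)

Parcel:
  Dry to 2400 m: -9.9 × 1.2 km = -11.88°C, so T = 4.02°C.
  Saturated to 3500 m: -5.9 × 1.1 km = -6.49°C, so T = -2.47°C.
Environment:
  Environment to 3500 m: -10.7 × 2.3 km = -24.61°C, so T = -8.71°C.
T_parcel − T_env = -2.47 − (-8.71) = +6.24°C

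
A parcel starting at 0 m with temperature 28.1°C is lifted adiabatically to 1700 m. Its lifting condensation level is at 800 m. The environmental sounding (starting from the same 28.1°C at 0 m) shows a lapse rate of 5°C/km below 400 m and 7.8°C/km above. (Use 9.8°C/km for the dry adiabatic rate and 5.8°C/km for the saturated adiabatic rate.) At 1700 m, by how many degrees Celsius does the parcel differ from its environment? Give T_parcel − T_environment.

-0.92°C (parcel cooler than environment)

Parcel:
  Dry to 800 m: -9.8 × 0.8 km = -7.84°C, so T = 20.26°C.
  Saturated to 1700 m: -5.8 × 0.9 km = -5.22°C, so T = 15.04°C.
Environment:
  Environment, lower layer to 400 m: -5 × 0.4 km = -2°C, so T = 26.1°C.
  Environment, upper layer to 1700 m: -7.8 × 1.3 km = -10.14°C, so T = 15.96°C.
T_parcel − T_env = 15.04 − 15.96 = -0.92°C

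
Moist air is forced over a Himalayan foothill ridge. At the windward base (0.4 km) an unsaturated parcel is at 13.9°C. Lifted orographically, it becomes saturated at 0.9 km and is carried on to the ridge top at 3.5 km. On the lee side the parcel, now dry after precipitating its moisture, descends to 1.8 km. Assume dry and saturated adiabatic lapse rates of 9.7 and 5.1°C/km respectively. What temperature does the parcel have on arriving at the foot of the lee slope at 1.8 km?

12.28°C

400 → 900 m (dry, 9.7°C/km): ΔT = -9.7 × 0.5 = -4.85°C → T = 9.05°C
900 → 3500 m (saturated, 5.1°C/km): ΔT = -5.1 × 2.6 = -13.26°C → T = -4.21°C
3500 → 1800 m (dry descent, 9.7°C/km): ΔT = +9.7 × 1.7 = +16.49°C → T = 12.28°C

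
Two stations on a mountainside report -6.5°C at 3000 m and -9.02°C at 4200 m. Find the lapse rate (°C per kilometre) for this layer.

Γ = −ΔT/Δz = (-6.5 − (-9.02)) / (4200 − 3000) m
  = 2.52°C / 1.2 km = 2.1°C/km

2.1°C/km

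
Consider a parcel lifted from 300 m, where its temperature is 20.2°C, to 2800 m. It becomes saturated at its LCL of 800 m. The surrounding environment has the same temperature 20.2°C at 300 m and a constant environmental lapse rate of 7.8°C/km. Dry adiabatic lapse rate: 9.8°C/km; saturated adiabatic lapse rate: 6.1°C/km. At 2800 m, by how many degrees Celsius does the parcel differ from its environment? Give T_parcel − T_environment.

Parcel:
  Dry to 800 m: -9.8 × 0.5 km = -4.9°C, so T = 15.3°C.
  Saturated to 2800 m: -6.1 × 2 km = -12.2°C, so T = 3.1°C.
Environment:
  Environment to 2800 m: -7.8 × 2.5 km = -19.5°C, so T = 0.7°C.
T_parcel − T_env = 3.1 − 0.7 = +2.4°C

+2.4°C (parcel warmer than environment)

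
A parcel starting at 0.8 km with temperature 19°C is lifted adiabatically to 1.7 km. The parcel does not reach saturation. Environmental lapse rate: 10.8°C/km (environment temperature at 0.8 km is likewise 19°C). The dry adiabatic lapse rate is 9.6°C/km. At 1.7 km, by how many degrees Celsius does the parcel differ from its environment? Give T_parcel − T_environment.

+1.08°C (parcel warmer than environment)

Parcel:
  800 → 1700 m (dry, 9.6°C/km): ΔT = -9.6 × 0.9 = -8.64°C → T = 10.36°C
Environment:
  800 → 1700 m (environment, 10.8°C/km): ΔT = -10.8 × 0.9 = -9.72°C → T = 9.28°C
T_parcel − T_env = 10.36 − 9.28 = +1.08°C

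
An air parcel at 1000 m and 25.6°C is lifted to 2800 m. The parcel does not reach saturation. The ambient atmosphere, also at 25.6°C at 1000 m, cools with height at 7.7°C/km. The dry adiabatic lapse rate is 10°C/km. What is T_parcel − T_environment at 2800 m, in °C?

-4.14°C (parcel cooler than environment)

Parcel:
  Dry to 2800 m: -10 × 1.8 km = -18°C, so T = 7.6°C.
Environment:
  Environment to 2800 m: -7.7 × 1.8 km = -13.86°C, so T = 11.74°C.
T_parcel − T_env = 7.6 − 11.74 = -4.14°C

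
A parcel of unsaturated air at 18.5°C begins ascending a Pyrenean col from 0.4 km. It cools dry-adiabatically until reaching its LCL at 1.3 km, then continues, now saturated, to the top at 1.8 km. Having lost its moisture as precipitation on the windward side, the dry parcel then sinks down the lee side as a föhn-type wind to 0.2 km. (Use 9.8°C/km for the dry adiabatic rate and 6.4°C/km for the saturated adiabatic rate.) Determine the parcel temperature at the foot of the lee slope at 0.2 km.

22.16°C

From 400 m to 1300 m (dry): cools by 9.8 × 0.9 = 8.82°C, giving 9.68°C.
From 1300 m to 1800 m (saturated): cools by 6.4 × 0.5 = 3.2°C, giving 6.48°C.
From 1800 m to 200 m (dry descent): warms by 9.8 × 1.6 = 15.68°C, giving 22.16°C.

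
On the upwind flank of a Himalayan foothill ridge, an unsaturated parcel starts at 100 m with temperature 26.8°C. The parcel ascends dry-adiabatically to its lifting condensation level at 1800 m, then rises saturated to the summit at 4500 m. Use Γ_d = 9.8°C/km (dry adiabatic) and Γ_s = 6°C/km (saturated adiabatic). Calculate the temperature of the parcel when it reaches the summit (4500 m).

-6.06°C

100–1800 m, dry: Δz = 1.7 km ⇒ ΔT = -16.66°C; T = 10.14°C
1800–4500 m, saturated: Δz = 2.7 km ⇒ ΔT = -16.2°C; T = -6.06°C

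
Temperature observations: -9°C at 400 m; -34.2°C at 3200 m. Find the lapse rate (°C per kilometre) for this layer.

Γ = −ΔT/Δz = (-9 − (-34.2)) / (3200 − 400) m
  = 25.2°C / 2.8 km = 9°C/km

9°C/km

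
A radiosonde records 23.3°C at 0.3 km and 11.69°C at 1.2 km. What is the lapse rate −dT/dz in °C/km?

Γ = −ΔT/Δz = (23.3 − 11.69) / (1200 − 300) m
  = 11.61°C / 0.9 km = 12.9°C/km

12.9°C/km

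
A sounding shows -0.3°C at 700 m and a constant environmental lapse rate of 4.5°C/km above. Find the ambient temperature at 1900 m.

From 700 m to 1900 m (environmental): cools by 4.5 × 1.2 = 5.4°C, giving -5.7°C.

-5.7°C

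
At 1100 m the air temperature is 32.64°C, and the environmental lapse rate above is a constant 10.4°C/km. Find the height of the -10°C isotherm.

5200 m

Height above start = (32.64 − (-10)) / 10.4 = 4.1 km
Altitude = 1100 m + 4100 m = 5200 m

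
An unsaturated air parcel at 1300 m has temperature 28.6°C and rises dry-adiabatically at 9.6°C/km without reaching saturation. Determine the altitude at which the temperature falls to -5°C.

4800 m

Height above start = (28.6 − (-5)) / 9.6 = 3.5 km
Altitude = 1300 m + 3500 m = 4800 m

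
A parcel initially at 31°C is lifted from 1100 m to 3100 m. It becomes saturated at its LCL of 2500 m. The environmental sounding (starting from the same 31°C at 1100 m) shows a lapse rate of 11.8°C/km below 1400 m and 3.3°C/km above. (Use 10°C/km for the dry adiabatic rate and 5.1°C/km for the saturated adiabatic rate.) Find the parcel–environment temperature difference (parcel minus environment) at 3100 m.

-7.91°C (parcel cooler than environment)

Parcel:
  1100 → 2500 m (dry, 10°C/km): ΔT = -10 × 1.4 = -14°C → T = 17°C
  2500 → 3100 m (saturated, 5.1°C/km): ΔT = -5.1 × 0.6 = -3.06°C → T = 13.94°C
Environment:
  1100 → 1400 m (environment, lower layer, 11.8°C/km): ΔT = -11.8 × 0.3 = -3.54°C → T = 27.46°C
  1400 → 3100 m (environment, upper layer, 3.3°C/km): ΔT = -3.3 × 1.7 = -5.61°C → T = 21.85°C
T_parcel − T_env = 13.94 − 21.85 = -7.91°C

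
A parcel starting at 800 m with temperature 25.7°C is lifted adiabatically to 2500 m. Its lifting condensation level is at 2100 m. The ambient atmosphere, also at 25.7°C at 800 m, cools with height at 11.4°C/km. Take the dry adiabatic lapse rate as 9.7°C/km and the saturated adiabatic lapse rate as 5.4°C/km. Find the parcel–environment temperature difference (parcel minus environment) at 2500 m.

Parcel:
  800 → 2100 m (dry, 9.7°C/km): ΔT = -9.7 × 1.3 = -12.61°C → T = 13.09°C
  2100 → 2500 m (saturated, 5.4°C/km): ΔT = -5.4 × 0.4 = -2.16°C → T = 10.93°C
Environment:
  800 → 2500 m (environment, 11.4°C/km): ΔT = -11.4 × 1.7 = -19.38°C → T = 6.32°C
T_parcel − T_env = 10.93 − 6.32 = +4.61°C

+4.61°C (parcel warmer than environment)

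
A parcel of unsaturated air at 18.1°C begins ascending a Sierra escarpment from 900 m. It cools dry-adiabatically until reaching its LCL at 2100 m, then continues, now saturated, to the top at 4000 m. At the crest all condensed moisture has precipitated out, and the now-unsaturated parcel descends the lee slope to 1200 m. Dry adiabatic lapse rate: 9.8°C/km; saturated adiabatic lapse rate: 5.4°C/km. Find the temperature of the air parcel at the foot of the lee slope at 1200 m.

Dry to 2100 m: -9.8 × 1.2 km = -11.76°C, so T = 6.34°C.
Saturated to 4000 m: -5.4 × 1.9 km = -10.26°C, so T = -3.92°C.
Dry descent to 1200 m: +9.8 × 2.8 km = +27.44°C, so T = 23.52°C.

23.52°C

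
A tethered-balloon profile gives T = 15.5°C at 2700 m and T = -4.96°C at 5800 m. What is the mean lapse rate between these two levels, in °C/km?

Γ = −ΔT/Δz = (15.5 − (-4.96)) / (5800 − 2700) m
  = 20.46°C / 3.1 km = 6.6°C/km

6.6°C/km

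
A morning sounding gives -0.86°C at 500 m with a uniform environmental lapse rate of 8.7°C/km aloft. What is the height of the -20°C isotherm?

Height above start = (-0.86 − (-20)) / 8.7 = 2.2 km
Altitude = 500 m + 2200 m = 2700 m

2700 m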